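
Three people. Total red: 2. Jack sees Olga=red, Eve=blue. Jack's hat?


Total red = 2, seen red = 1
Own red = 2 - 1 = 1
Jack's hat is red.

red


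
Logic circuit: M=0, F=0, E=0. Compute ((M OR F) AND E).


M OR F = 0|0 = 0
0 AND 0 = 0

0


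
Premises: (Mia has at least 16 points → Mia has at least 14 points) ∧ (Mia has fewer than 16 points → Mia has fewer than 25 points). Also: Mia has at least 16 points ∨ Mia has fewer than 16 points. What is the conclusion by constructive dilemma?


Constructive dilemma: (P → Q) ∧ (R → S), P ∨ R ⊢ Q ∨ S
Premise 1: Mia has at least 16 points → Mia has at least 14 points
Premise 2: Mia has fewer than 16 points → Mia has fewer than 25 points
Premise 3: Mia has at least 16 points ∨ Mia has fewer than 16 points
Case 1: Assuming Mia has at least 16 points, then by Premise 1, Mia has at least 14 points.
Case 2: Assuming Mia has fewer than 16 points, then by Premise 2, Mia has fewer than 25 points.
Since one of Mia has at least 16 points or Mia has fewer than 16 points must hold, we get Mia has at least 14 points or Mia has fewer than 25 points.

Mia has at least 14 points or Mia has fewer than 25 points.


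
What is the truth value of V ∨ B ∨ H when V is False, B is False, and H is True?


V = False, B = False, H = True
Step 1: V ∨ B = False OR False = False
Step 2: False ∨ H = False OR True = True
OR is true when at least one operand is true.

True


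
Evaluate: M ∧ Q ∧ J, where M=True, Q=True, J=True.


M = True, Q = True, J = True
Expression: M ∧ Q ∧ J
Step 1: M ∧ Q = True AND True = True
Step 2: (True) ∧ J = True AND True = True

True


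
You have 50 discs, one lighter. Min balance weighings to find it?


Each weighing has 3 outcomes (left heavy / balance / right heavy), so k weighings distinguish at most 3^k cases; splitting into three near-equal groups achieves this.
Need 3^k ≥ 50: 3^3 = 27 < 50 ≤ 3^4 = 81
k = ⌈log₃(50)⌉ = 4

4


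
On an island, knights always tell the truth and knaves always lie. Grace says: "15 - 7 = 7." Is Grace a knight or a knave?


Statement: "15 - 7 = 7."
Actual: 15 - 7 = 8
Claimed: 7
Statement is FALSE → Grace lies → Knave

Knave


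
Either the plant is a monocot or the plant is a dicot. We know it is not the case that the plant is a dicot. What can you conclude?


Disjunctive syllogism: P ∨ Q, ¬P ⊢ Q
Disjunction: the plant is a monocot ∨ the plant is a dicot
We know it is not the case that the plant is a dicot.
By disjunctive syllogism, the other disjunct must be true.

The plant is a monocot


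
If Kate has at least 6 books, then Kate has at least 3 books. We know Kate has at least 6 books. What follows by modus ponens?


Modus ponens: P → Q, P ⊢ Q
P: Kate has at least 6 books
Q: Kate has at least 3 books
We have P → Q and P is true.
By modus ponens, Q must be true.

Kate has at least 3 books


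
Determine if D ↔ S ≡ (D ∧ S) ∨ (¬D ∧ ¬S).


Expression 1: D ↔ S
Expression 2: (D ∧ S) ∨ (¬D ∧ ¬S)
Truth table (D S | Expr1 Expr2):
  T T |   T     T
  T F |   F     F
  F T |   F     F
  F F |   T     T
All 4 rows agree, so the expressions are logically equivalent.

Yes


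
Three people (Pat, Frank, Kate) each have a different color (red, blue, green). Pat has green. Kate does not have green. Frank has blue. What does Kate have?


From clues:
  Pat → green
  Frank → blue
By elimination, Kate gets the remaining.

red


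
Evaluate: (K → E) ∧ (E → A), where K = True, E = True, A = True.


K = True, E = True, A = True
Step 1: K → E is false only when K=True and E=False. Result: True
Step 2: E → A is false only when E=True and A=False. Result: True
Step 3: True ∧ True = True

True


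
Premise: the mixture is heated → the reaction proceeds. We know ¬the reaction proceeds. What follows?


Modus tollens: P → Q, ¬Q ⊢ ¬P
P: the mixture is heated
Q: the reaction proceeds
We have P → Q and Q is false.
By modus tollens, P must be false.

It is not the case that the mixture is heated


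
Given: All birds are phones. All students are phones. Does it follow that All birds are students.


Premise 1: All birds are phones.
Premise 2: All students are phones.
Conclusion: All birds are students.
Fallacy: undistributed middle. phones is predicate in both.
Counterexample: birds and students could be disjoint subsets of phones.

Invalid


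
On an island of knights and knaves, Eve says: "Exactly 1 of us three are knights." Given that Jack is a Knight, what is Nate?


Eve claims exactly 1 knights among Eve, Jack, Nate.
Given: Jack is a Knight.

Case 1: Eve is a Knight (tells truth)
  Then exactly 1 of the three are knights.
  Counting Eve, Jack: 2 knight(s) so far. Need -1 more → impossible.
Case 2: Eve is a Knave (lies)
  Then the count is NOT 1.
  If Nate = Knave, count = 1 = 1 → claim would be true, contradicts lie.
  If Nate = Knight, count = 2 ≠ 1 → lie confirmed ✓

Nate is a Knight.

Knight


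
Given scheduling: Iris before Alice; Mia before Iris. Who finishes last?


Constraints: Iris before Alice; Mia before Iris
The last task can have nothing scheduled after it, so it must never appear on the left of a 'before'.
Tasks appearing before some other task: Iris, Mia.
The only task not in that list is Alice → it is last.

Alice


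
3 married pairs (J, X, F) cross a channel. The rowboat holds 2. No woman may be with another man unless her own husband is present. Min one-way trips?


Label couples J, X, F (H = husband, W = wife).
Counting alone: 6 people, the rowboat carries 2 and someone must bring it back, so each round trip nets at most +1 on the far side until the last crossing → at least 9 trips. The jealousy constraint makes 9 impossible; the shortest valid schedule has 11:
1. WJ+WX →  (far: WJ,WX; near: HJ,HX,HF,WF)
2. WJ ←       (far: WX; near: HJ,HX,HF,WJ,WF)
3. WJ+WF →  (far: WJ,WX,WF; near: HJ,HX,HF)
4. WJ ←       (far: WX,WF; near: HJ,HX,HF,WJ)
5. HX+HF →  (far: HX,WX,HF,WF; near: HJ,WJ)
6. HX+WX ←  (far: HF,WF; near: HJ,WJ,HX,WX)
7. HJ+HX →  (far: HJ,HX,HF,WF; near: WJ,WX)
8. WF ←       (far: HJ,HX,HF; near: WJ,WX,WF)
9. WJ+WX →  (far: HJ,WJ,HX,WX,HF; near: WF)
10. HF ←      (far: HJ,WJ,HX,WX; near: HF,WF)
11. HF+WF → (far: all six; near: empty)
In every state each wife is either with her husband or with no other man.
Minimum trips = 11

11


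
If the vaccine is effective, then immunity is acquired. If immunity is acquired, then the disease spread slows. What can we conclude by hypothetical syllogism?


Hypothetical syllogism: P → Q, Q → R ⊢ P → R
Premise 1: the vaccine is effective → immunity is acquired
Premise 2: immunity is acquired → the disease spread slows
Chain the implications: the middle term (immunity is acquired) links the two.
Conclusion: If the vaccine is effective, then the disease spread slows.

If the vaccine is effective, then the disease spread slows.


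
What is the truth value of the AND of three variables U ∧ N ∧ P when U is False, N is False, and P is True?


U = False, N = False, P = True
Step 1: U ∧ N = False AND False = False
Step 2: (False) ∧ P = (False) AND True = False
AND is true only when ALL operands are true.

False


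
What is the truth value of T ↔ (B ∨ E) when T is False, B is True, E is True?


T = False, B = True, E = True
Step 1: B ∨ E = True OR True = True
Step 2: T ↔ (True): true when both sides have same truth value.
Result: False ↔ True = False

False


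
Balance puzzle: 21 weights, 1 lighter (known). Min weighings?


Each weighing has 3 outcomes (left heavy / balance / right heavy), so k weighings distinguish at most 3^k cases; splitting into three near-equal groups achieves this.
Need 3^k ≥ 21: 3^2 = 9 < 21 ≤ 3^3 = 27
k = ⌈log₃(21)⌉ = 3

3


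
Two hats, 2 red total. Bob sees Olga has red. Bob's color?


Total red = 2, Olga = red
Red accounted for: 1
Remaining for Bob: 1
Bob's hat is red.

red


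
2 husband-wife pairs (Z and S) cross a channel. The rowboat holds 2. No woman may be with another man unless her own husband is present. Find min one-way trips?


Label couples Z and S.
1. WZ+WS → (far: WZ,WS; near: HZ,HS)
2. WZ ←   (far: WS; near: HZ,HS,WZ)
3. HZ+HS → (far: HZ,HS,WS; near: WZ)
4. HZ ←   (far: HS,WS; near: HZ,WZ)  — HZ returns, since WZ is alone on near bank
5. HZ+WZ → (far: all four; near: empty)
Every state respects the constraint.
Minimum trips = 5

5


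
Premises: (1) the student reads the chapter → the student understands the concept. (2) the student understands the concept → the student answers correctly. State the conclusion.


Hypothetical syllogism: P → Q, Q → R ⊢ P → R
Premise 1: the student reads the chapter → the student understands the concept
Premise 2: the student understands the concept → the student answers correctly
Chain the implications: the middle term (the student understands the concept) links the two.
Conclusion: If the student reads the chapter, then the student answers correctly.

If the student reads the chapter, then the student answers correctly.


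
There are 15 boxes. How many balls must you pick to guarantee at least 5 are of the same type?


Pigeonhole: to guarantee k in one of n categories, need (k-1)×n + 1.
k = 5, n = 15
Minimum = (5-1) × 15 + 1 = 4 × 15 + 1

61


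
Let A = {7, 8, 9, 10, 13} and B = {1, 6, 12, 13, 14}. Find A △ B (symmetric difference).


A = {7, 8, 9, 10, 13}
B = {1, 6, 12, 13, 14}
Operation: symmetric difference
In A only: [7, 8, 9, 10], in B only: [1, 6, 12, 14]

{1, 6, 7, 8, 9, 10, 12, 14}


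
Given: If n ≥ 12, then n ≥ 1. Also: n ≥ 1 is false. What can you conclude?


Modus tollens: P → Q, ¬Q ⊢ ¬P
P: n ≥ 12
Q: n ≥ 1
We have P → Q and Q is false.
By modus tollens, P must be false.

It is not the case that n ≥ 12


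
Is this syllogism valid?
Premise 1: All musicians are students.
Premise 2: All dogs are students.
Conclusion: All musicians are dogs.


Premise 1: All musicians are students.
Premise 2: All dogs are students.
Conclusion: All musicians are dogs.
Fallacy: undistributed middle. students is predicate in both.
Counterexample: musicians and dogs could be disjoint subsets of students.

Invalid


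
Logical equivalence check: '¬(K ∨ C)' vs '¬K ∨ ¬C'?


Expression 1: ¬(K ∨ C)
Expression 2: ¬K ∨ ¬C
Truth table (K C | Expr1 Expr2):
  T T |   F     F
  T F |   F     T   ← differ
  F T |   F     T   ← differ
  F F |   T     T
Counterexample: K=T, C=F gives Expr1 = F but Expr2 = T, so the expressions are NOT logically equivalent.

No


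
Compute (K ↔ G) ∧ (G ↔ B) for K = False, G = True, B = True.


K = False, G = True, B = True
Step 1: K ↔ G is true when K and G have the same value. Result: False
Step 2: G ↔ B is true when G and B have the same value. Result: True
Step 3: False ∧ True = False

False


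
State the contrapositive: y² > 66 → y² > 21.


Original: If y² > 66, then y² > 21
Contrapositive: If ¬Q, then ¬P
Negate Q: not (y² > 21)
Negate P: not (y² > 66)

If not (y² > 21), then not (y² > 66).


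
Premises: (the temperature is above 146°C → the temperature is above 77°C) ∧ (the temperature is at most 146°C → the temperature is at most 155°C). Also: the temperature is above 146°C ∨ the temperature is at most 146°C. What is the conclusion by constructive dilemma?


Constructive dilemma: (P → Q) ∧ (R → S), P ∨ R ⊢ Q ∨ S
Premise 1: the temperature is above 146°C → the temperature is above 77°C
Premise 2: the temperature is at most 146°C → the temperature is at most 155°C
Premise 3: the temperature is above 146°C ∨ the temperature is at most 146°C
Case 1: Assuming the temperature is above 146°C, then by Premise 1, the temperature is above 77°C.
Case 2: Assuming the temperature is at most 146°C, then by Premise 2, the temperature is at most 155°C.
Since one of the temperature is above 146°C or the temperature is at most 146°C must hold, we get the temperature is above 77°C or the temperature is at most 155°C.

The temperature is above 77°C or the temperature is at most 155°C.


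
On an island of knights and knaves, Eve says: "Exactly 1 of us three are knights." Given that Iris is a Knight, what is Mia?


Eve claims exactly 1 knights among Eve, Iris, Mia.
Given: Iris is a Knight.

Case 1: Eve is a Knight (tells truth)
  Then exactly 1 of the three are knights.
  Counting Eve, Iris: 2 knight(s) so far. Need -1 more → impossible.
Case 2: Eve is a Knave (lies)
  Then the count is NOT 1.
  If Mia = Knave, count = 1 = 1 → claim would be true, contradicts lie.
  If Mia = Knight, count = 2 ≠ 1 → lie confirmed ✓

Mia is a Knight.

Knight


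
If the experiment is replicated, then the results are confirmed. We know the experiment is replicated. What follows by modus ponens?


Modus ponens: P → Q, P ⊢ Q
P: the experiment is replicated
Q: the results are confirmed
We have P → Q and P is true.
By modus ponens, Q must be true.

The results are confirmed


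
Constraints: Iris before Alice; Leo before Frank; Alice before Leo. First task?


Constraints: Iris before Alice; Leo before Frank; Alice before Leo
The first task can have nothing scheduled before it, so it must never appear on the right of a 'before'.
Tasks appearing after some 'before': Alice, Frank, Leo.
The only task not in that list is Iris → it is first.

Iris


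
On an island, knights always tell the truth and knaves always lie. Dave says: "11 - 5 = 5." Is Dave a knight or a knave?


Statement: "11 - 5 = 5."
Actual: 11 - 5 = 6
Claimed: 5
Statement is FALSE → Dave lies → Knave

Knave


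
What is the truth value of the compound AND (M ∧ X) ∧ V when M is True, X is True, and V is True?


M = True, X = True, V = True
Step 1: M ∧ X = True AND True = True
Step 2: True ∧ V = True AND True = True
AND is true only when ALL operands are true.

True


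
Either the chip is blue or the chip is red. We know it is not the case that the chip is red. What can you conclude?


Disjunctive syllogism: P ∨ Q, ¬P ⊢ Q
Disjunction: the chip is blue ∨ the chip is red
We know it is not the case that the chip is red.
By disjunctive syllogism, the other disjunct must be true.

The chip is blue


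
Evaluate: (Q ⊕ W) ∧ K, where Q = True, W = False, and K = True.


Q = True, W = False, K = True
Step 1: Q ⊕ W = True XOR False = True
Step 2: True ∧ K = True AND True = True
XOR true when exactly one of Q,W is true; then AND with K.

True


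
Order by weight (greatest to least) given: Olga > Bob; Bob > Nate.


Constraints: Olga > Bob; Bob > Nate
Method: at each step, the next-highest is the one remaining person who never appears on the smaller side of a constraint between remaining people.
  Step 1: remaining {Olga, Bob, Nate}; on the smaller side: {Bob, Nate} → Olga is next (Olga > Bob).
  Step 2: remaining {Bob, Nate}; on the smaller side: {Nate} → Bob is next (Bob > Nate).
  Step 3: only Nate remains → lowest.
Final ranking (highest to lowest):

Olga > Bob > Nate


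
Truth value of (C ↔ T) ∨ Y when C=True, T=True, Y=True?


C = True, T = True, Y = True
Expression: (C ↔ T) ∨ Y
Step 1: C ↔ T = (True iff True) (true when values match) = True
Step 2: (True) ∨ Y = True OR True = True

True


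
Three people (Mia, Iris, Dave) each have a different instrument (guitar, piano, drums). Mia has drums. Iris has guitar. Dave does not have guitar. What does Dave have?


From clues:
  Iris → guitar
  Mia → drums
By elimination, Dave gets the remaining.

piano


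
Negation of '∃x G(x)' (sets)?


Original: ∃x G(x)
Rule: ¬∀→∃, ¬∃→∀, negate predicate.
Negation: ∀x ¬G(x)

∀x ¬G(x)


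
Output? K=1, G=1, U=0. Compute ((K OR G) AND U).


K OR G = 1|1 = 1
1 AND 0 = 0

0


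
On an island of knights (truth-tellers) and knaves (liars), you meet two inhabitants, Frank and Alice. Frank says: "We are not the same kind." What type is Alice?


Frank says: "We are not the same kind."
Case 1: Frank is a Knight (truth-teller)
  Statement is true → they ARE different → Alice is a Knave
Case 2: Frank is a Knave (liar)
  Statement is false → they are NOT different → Alice is a Knave
In both cases, Alice is a Knave.

Knave


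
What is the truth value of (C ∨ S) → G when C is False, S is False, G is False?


C = False, S = False, G = False
Step 1: C ∨ S = False OR False = False
Step 2: (False) → G: false only when antecedent=True and G=False.
Result: True

True


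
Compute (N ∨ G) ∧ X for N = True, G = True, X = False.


N = True, G = True, X = False
Step 1: N ∨ G = True OR True = True
Step 2: True ∧ X = True AND False = False
OR is true when at least one operand is true; AND requires both.

False


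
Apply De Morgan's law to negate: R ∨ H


De Morgan's law: ¬(P ∨ Q) ≡ ¬P ∧ ¬Q
¬(R ∨ H) = ¬R ∧ ¬H

¬R ∧ ¬H


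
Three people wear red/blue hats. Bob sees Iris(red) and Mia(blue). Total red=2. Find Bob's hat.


Total red = 2, seen red = 1
Own red = 2 - 1 = 1
Bob's hat is red.

red


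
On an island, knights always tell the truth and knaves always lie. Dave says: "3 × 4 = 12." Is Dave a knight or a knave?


Statement: "3 × 4 = 12."
Actual: 3 × 4 = 12
Claimed: 12
Statement is TRUE → Dave tells the truth → Knight

Knight


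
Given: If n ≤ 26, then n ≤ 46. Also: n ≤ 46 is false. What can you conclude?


Modus tollens: P → Q, ¬Q ⊢ ¬P
P: n ≤ 26
Q: n ≤ 46
We have P → Q and Q is false.
By modus tollens, P must be false.

It is not the case that n ≤ 26


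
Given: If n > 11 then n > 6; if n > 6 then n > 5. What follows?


Hypothetical syllogism: P → Q, Q → R ⊢ P → R
Premise 1: n > 11 → n > 6
Premise 2: n > 6 → n > 5
Chain the implications: the middle term (n > 6) links the two.
Conclusion: If n > 11, then n > 5.

If n > 11, then n > 5.


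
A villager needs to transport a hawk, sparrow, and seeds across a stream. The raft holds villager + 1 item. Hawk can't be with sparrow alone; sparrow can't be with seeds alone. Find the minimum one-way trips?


1. villager+sparrow → 2. villager ← 3. villager+hawk → 4. villager+sparrow ← 5. villager+seeds → 6. villager ← 7. villager+sparrow →
Minimum trips = 7

7


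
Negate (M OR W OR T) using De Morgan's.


De Morgan's law: ¬(P ∨ Q ∨ R) ≡ ¬P ∧ ¬Q ∧ ¬R
¬(M ∨ W ∨ T) = ¬M ∧ ¬W ∧ ¬T

¬M ∧ ¬W ∧ ¬T


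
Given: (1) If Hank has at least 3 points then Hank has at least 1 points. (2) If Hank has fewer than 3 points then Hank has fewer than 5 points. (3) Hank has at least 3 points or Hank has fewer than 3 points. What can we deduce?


Constructive dilemma: (P → Q) ∧ (R → S), P ∨ R ⊢ Q ∨ S
Premise 1: Hank has at least 3 points → Hank has at least 1 points
Premise 2: Hank has fewer than 3 points → Hank has fewer than 5 points
Premise 3: Hank has at least 3 points ∨ Hank has fewer than 3 points
Case 1: Assuming Hank has at least 3 points, then by Premise 1, Hank has at least 1 points.
Case 2: Assuming Hank has fewer than 3 points, then by Premise 2, Hank has fewer than 5 points.
Since one of Hank has at least 3 points or Hank has fewer than 3 points must hold, we get Hank has at least 1 points or Hank has fewer than 5 points.

Hank has at least 1 points or Hank has fewer than 5 points.


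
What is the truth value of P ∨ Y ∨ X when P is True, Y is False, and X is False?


P = True, Y = False, X = False
Step 1: P ∨ Y = True OR False = True
Step 2: True ∨ X = True OR False = True
OR is true when at least one operand is true.

True


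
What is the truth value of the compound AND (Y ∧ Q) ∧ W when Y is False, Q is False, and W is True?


Y = False, Q = False, W = True
Step 1: Y ∧ Q = False AND False = False
Step 2: False ∧ W = False AND True = False
AND is true only when ALL operands are true.

False


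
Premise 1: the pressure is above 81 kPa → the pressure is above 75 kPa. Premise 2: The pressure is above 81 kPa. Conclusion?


Modus ponens: P → Q, P ⊢ Q
P: the pressure is above 81 kPa
Q: the pressure is above 75 kPa
We have P → Q and P is true.
By modus ponens, Q must be true.

The pressure is above 75 kPa


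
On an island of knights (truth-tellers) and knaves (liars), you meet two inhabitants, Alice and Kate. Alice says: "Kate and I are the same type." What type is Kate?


Alice says: "Kate and I are the same type."
Case 1: Alice is a Knight (truth-teller)
  Statement is true → they ARE the same → Kate is also a Knight
Case 2: Alice is a Knave (liar)
  Statement is false → they are NOT the same → Kate is a Knight
In both cases, Kate is a Knight.

Knight


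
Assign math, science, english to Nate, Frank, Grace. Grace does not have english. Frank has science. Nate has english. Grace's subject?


From clues:
  Nate → english
  Frank → science
By elimination, Grace gets the remaining.

math


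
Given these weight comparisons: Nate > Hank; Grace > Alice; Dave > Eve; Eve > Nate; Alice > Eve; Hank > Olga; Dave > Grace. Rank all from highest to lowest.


Constraints: Nate > Hank; Grace > Alice; Dave > Eve; Eve > Nate; Alice > Eve; Hank > Olga; Dave > Grace
Method: at each step, the next-highest is the one remaining person who never appears on the smaller side of a constraint between remaining people.
  Step 1: remaining {Nate, Eve, Hank, Alice, Olga, Dave, Grace}; on the smaller side: {Nate, Eve, Hank, Alice, Olga, Grace} → Dave is next (Dave > Eve; Dave > Grace).
  Step 2: remaining {Nate, Eve, Hank, Alice, Olga, Grace}; on the smaller side: {Nate, Eve, Hank, Alice, Olga} → Grace is next (Grace > Alice).
  Step 3: remaining {Nate, Eve, Hank, Alice, Olga}; on the smaller side: {Nate, Eve, Hank, Olga} → Alice is next (Alice > Eve).
  Step 4: remaining {Nate, Eve, Hank, Olga}; on the smaller side: {Nate, Hank, Olga} → Eve is next (Eve > Nate).
  Step 5: remaining {Nate, Hank, Olga}; on the smaller side: {Hank, Olga} → Nate is next (Nate > Hank).
  Step 6: remaining {Hank, Olga}; on the smaller side: {Olga} → Hank is next (Hank > Olga).
  Step 7: only Olga remains → lowest.
Final ranking (highest to lowest):

Dave > Grace > Alice > Eve > Nate > Hank > Olga


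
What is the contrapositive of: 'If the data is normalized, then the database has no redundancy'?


Original: If the data is normalized, then the database has no redundancy
Contrapositive: If ¬Q, then ¬P
Negate Q: not (the database has no redundancy)
Negate P: not (the data is normalized)

If not (the database has no redundancy), then not (the data is normalized).


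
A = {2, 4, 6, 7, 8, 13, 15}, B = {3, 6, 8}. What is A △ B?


A = {2, 4, 6, 7, 8, 13, 15}
B = {3, 6, 8}
Operation: symmetric difference
In A only: [2, 4, 7, 13, 15], in B only: [3]

{2, 3, 4, 7, 13, 15}


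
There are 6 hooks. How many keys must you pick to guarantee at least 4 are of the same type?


Pigeonhole: to guarantee k in one of n categories, need (k-1)×n + 1.
k = 4, n = 6
Minimum = (4-1) × 6 + 1 = 3 × 6 + 1

19


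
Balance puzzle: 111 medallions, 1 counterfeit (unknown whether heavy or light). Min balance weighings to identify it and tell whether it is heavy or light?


Let n = 111. 222 possibilities (n medallions × lighter/heavier); each weighing has 3 outcomes.
Bound for k weighings: say the first weighing puts j medallions on each pan. If it tips, the 2j weighed medallions remain suspects (each with a known direction) and k-1 weighings give 3^(k-1) outcomes; 3^(k-1) is odd, so 2j ≤ 3^(k-1) - 1. If it balances, the n - 2j unweighed medallions remain with direction unknown: 2(n - 2j) ≤ 3^(k-1) - 1 by the same parity argument. Adding, n ≤ (3^(k-1) - 1) + (3^(k-1) - 1)/2 = (3^k - 3)/2, and the classical three-group strategy achieves this (3 medallions in 2 weighings, 12 in 3, 39 in 4, 120 in 5).
So we need the smallest k with (3^k - 3)/2 ≥ 111.
k = 4: (3^4 - 3)/2 = 39 < 111 ✗
k = 5: (3^5 - 3)/2 = 120 ≥ 111 ✓

5


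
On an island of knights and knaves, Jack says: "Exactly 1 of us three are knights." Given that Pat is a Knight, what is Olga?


Jack claims exactly 1 knights among Jack, Pat, Olga.
Given: Pat is a Knight.

Case 1: Jack is a Knight (tells truth)
  Then exactly 1 of the three are knights.
  Counting Jack, Pat: 2 knight(s) so far. Need -1 more → impossible.
Case 2: Jack is a Knave (lies)
  Then the count is NOT 1.
  If Olga = Knave, count = 1 = 1 → claim would be true, contradicts lie.
  If Olga = Knight, count = 2 ≠ 1 → lie confirmed ✓

Olga is a Knight.

Knight


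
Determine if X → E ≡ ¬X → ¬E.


Expression 1: X → E
Expression 2: ¬X → ¬E
Truth table (X E | Expr1 Expr2):
  T T |   T     T
  T F |   F     T   ← differ
  F T |   T     F   ← differ
  F F |   T     T
Counterexample: X=T, E=F gives Expr1 = F but Expr2 = T, so the expressions are NOT logically equivalent.

No


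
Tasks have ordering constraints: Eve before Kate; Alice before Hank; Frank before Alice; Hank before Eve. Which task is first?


Constraints: Eve before Kate; Alice before Hank; Frank before Alice; Hank before Eve
The first task can have nothing scheduled before it, so it must never appear on the right of a 'before'.
Tasks appearing after some 'before': Kate, Hank, Alice, Eve.
The only task not in that list is Frank → it is first.

Frank


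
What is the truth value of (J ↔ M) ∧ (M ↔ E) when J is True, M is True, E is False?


J = True, M = True, E = False
Step 1: J ↔ M is true when J and M have the same value. Result: True
Step 2: M ↔ E is true when M and E have the same value. Result: False
Step 3: True ∧ False = False

False


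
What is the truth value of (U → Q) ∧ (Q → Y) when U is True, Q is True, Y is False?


U = True, Q = True, Y = False
Step 1: U → Q is false only when U=True and Q=False. Result: True
Step 2: Q → Y is false only when Q=True and Y=False. Result: False
Step 3: True ∧ False = False

False


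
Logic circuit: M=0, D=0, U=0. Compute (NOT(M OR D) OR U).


M OR D = 0
NOT(0) = 1
1 OR 0 = 1

1


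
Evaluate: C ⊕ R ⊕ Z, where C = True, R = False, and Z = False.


C = True, R = False, Z = False
Step 1: C ⊕ R = True XOR False = True
Step 2: True ⊕ Z = True XOR False = True
XOR is true when an odd number of operands are true.

True


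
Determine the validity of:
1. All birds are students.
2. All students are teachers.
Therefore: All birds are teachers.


Premise 1: All birds are students.
Premise 2: All students are teachers.
Conclusion: All birds are teachers.
Barbara syllogism (AAA-1): All A are B, All B are C → All A are C.
Middle term (students) distributed in premise 2.

Valid


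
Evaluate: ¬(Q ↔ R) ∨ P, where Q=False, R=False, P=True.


Q = False, R = False, P = True
Expression: ¬(Q ↔ R) ∨ P
Step 1: Q ↔ R = (False iff False) = True
Step 2: ¬(Q ↔ R) = NOT True = False
Step 3: (False) ∨ P = False OR True = True

True


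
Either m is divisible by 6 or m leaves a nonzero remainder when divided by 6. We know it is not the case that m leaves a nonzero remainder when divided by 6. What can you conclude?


Disjunctive syllogism: P ∨ Q, ¬P ⊢ Q
Disjunction: m is divisible by 6 ∨ m leaves a nonzero remainder when divided by 6
We know it is not the case that m leaves a nonzero remainder when divided by 6.
By disjunctive syllogism, the other disjunct must be true.

m is divisible by 6


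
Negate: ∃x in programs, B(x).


Original: ∃x B(x)
Rule: ¬∀→∃, ¬∃→∀, negate predicate.
Negation: ∀x ¬B(x)

∀x ¬B(x)


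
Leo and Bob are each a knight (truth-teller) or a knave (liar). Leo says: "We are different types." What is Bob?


Leo says: "We are different types."
Case 1: Leo is a Knight (truth-teller)
  Statement is true → they ARE different → Bob is a Knave
Case 2: Leo is a Knave (liar)
  Statement is false → they are NOT different → Bob is a Knave
In both cases, Bob is a Knave.

Knave


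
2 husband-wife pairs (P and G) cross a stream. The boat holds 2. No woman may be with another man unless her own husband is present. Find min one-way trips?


Label couples P and G.
1. WP+WG → (far: WP,WG; near: HP,HG)
2. WP ←   (far: WG; near: HP,HG,WP)
3. HP+HG → (far: HP,HG,WG; near: WP)
4. HP ←   (far: HG,WG; near: HP,WP)  — HP returns, since WP is alone on near bank
5. HP+WP → (far: all four; near: empty)
Every state respects the constraint.
Minimum trips = 5

5


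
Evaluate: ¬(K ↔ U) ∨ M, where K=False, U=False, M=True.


K = False, U = False, M = True
Expression: ¬(K ↔ U) ∨ M
Step 1: K ↔ U = (False iff False) = True
Step 2: ¬(K ↔ U) = NOT True = False
Step 3: (False) ∨ M = False OR True = True

True


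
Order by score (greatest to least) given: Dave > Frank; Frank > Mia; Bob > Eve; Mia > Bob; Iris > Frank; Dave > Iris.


Constraints: Dave > Frank; Frank > Mia; Bob > Eve; Mia > Bob; Iris > Frank; Dave > Iris
Method: at each step, the next-highest is the one remaining person who never appears on the smaller side of a constraint between remaining people.
  Step 1: remaining {Mia, Frank, Dave, Iris, Bob, Eve}; on the smaller side: {Mia, Frank, Iris, Bob, Eve} → Dave is next (Dave > Frank; Dave > Iris).
  Step 2: remaining {Mia, Frank, Iris, Bob, Eve}; on the smaller side: {Mia, Frank, Bob, Eve} → Iris is next (Iris > Frank).
  Step 3: remaining {Mia, Frank, Bob, Eve}; on the smaller side: {Mia, Bob, Eve} → Frank is next (Frank > Mia).
  Step 4: remaining {Mia, Bob, Eve}; on the smaller side: {Bob, Eve} → Mia is next (Mia > Bob).
  Step 5: remaining {Bob, Eve}; on the smaller side: {Eve} → Bob is next (Bob > Eve).
  Step 6: only Eve remains → lowest.
Final ranking (highest to lowest):

Dave > Iris > Frank > Mia > Bob > Eve


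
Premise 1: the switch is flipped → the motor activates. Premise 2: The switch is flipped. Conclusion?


Modus ponens: P → Q, P ⊢ Q
P: the switch is flipped
Q: the motor activates
We have P → Q and P is true.
By modus ponens, Q must be true.

The motor activates


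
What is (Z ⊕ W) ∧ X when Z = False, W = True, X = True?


Z = False, W = True, X = True
Step 1: Z ⊕ W = False XOR True = True
Step 2: True ∧ X = True AND True = True
XOR true when exactly one of Z,W is true; then AND with X.

True


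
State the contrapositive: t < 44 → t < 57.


Original: If t < 44, then t < 57
Contrapositive: If ¬Q, then ¬P
Negate Q: not (t < 57)
Negate P: not (t < 44)

If not (t < 57), then not (t < 44).


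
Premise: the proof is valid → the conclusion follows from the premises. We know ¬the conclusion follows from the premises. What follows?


Modus tollens: P → Q, ¬Q ⊢ ¬P
P: the proof is valid
Q: the conclusion follows from the premises
We have P → Q and Q is false.
By modus tollens, P must be false.

It is not the case that the proof is valid


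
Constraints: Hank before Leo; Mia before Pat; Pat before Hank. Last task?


Constraints: Hank before Leo; Mia before Pat; Pat before Hank
The last task can have nothing scheduled after it, so it must never appear on the left of a 'before'.
Tasks appearing before some other task: Hank, Mia, Pat.
The only task not in that list is Leo → it is last.

Leo


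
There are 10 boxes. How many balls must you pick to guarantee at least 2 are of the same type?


Pigeonhole: to guarantee k in one of n categories, need (k-1)×n + 1.
k = 2, n = 10
Minimum = (2-1) × 10 + 1 = 1 × 10 + 1

11


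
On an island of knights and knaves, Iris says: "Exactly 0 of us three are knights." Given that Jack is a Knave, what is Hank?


Iris claims exactly 0 knights among Iris, Jack, Hank.
Given: Jack is a Knave.

Case 1: Iris is a Knight (tells truth)
  Then exactly 0 of the three are knights.
  Counting Iris, Jack: 1 knight(s) so far. Need -1 more → impossible.
Case 2: Iris is a Knave (lies)
  Then the count is NOT 0.
  If Hank = Knave, count = 0 = 0 → claim would be true, contradicts lie.
  If Hank = Knight, count = 1 ≠ 0 → lie confirmed ✓

Hank is a Knight.

Knight


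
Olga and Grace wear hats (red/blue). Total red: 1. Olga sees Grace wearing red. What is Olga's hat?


Total red = 1, Grace = red
Red accounted for: 1
Remaining for Olga: 0
Olga's hat is blue.

blue


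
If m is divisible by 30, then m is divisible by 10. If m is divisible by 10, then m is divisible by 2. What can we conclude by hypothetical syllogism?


Hypothetical syllogism: P → Q, Q → R ⊢ P → R
Premise 1: m is divisible by 30 → m is divisible by 10
Premise 2: m is divisible by 10 → m is divisible by 2
Chain the implications: the middle term (m is divisible by 10) links the two.
Conclusion: If m is divisible by 30, then m is divisible by 2.

If m is divisible by 30, then m is divisible by 2.


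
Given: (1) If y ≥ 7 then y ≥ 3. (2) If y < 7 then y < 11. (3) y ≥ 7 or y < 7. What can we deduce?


Constructive dilemma: (P → Q) ∧ (R → S), P ∨ R ⊢ Q ∨ S
Premise 1: y ≥ 7 → y ≥ 3
Premise 2: y < 7 → y < 11
Premise 3: y ≥ 7 ∨ y < 7
Case 1: Assuming y ≥ 7, then by Premise 1, y ≥ 3.
Case 2: Assuming y < 7, then by Premise 2, y < 11.
Since one of y ≥ 7 or y < 7 must hold, we get y ≥ 3 or y < 11.

y ≥ 3 or y < 11.


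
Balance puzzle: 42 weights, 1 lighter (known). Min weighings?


Each weighing has 3 outcomes (left heavy / balance / right heavy), so k weighings distinguish at most 3^k cases; splitting into three near-equal groups achieves this.
Need 3^k ≥ 42: 3^3 = 27 < 42 ≤ 3^4 = 81
k = ⌈log₃(42)⌉ = 4

4


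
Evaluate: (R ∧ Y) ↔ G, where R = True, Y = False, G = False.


R = True, Y = False, G = False
Step 1: R ∧ Y = True AND False = False
Step 2: (False) ↔ G: true when both sides have same truth value.
Result: False ↔ False = True

True


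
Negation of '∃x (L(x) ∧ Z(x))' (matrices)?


Original: ∃x (L(x) ∧ Z(x))
Rule: ¬∀→∃, ¬∃→∀, negate predicate.
Negation: ∀x (¬L(x) ∨ ¬Z(x))

∀x (¬L(x) ∨ ¬Z(x))


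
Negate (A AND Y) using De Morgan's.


De Morgan's law: ¬(P ∧ Q) ≡ ¬P ∨ ¬Q
¬(A ∧ Y) = ¬A ∨ ¬Y

¬A ∨ ¬Y


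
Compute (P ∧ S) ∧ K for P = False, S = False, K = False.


P = False, S = False, K = False
Step 1: P ∧ S = False AND False = False
Step 2: False ∧ K = False AND False = False
AND is true only when ALL operands are true.

False


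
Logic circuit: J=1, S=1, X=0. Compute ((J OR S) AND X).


J OR S = 1|1 = 1
1 AND 0 = 0

0


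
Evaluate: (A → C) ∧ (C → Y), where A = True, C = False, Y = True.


A = True, C = False, Y = True
Step 1: A → C is false only when A=True and C=False. Result: False
Step 2: C → Y is false only when C=True and Y=False. Result: True
Step 3: False ∧ True = False

False


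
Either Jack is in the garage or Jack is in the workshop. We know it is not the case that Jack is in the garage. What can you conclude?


Disjunctive syllogism: P ∨ Q, ¬P ⊢ Q
Disjunction: Jack is in the garage ∨ Jack is in the workshop
We know it is not the case that Jack is in the garage.
By disjunctive syllogism, the other disjunct must be true.

Jack is in the workshop


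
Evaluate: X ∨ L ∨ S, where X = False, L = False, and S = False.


X = False, L = False, S = False
Step 1: X ∨ L = False OR False = False
Step 2: False ∨ S = False OR False = False
OR is true when at least one operand is true.

False


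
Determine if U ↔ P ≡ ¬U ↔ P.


Expression 1: U ↔ P
Expression 2: ¬U ↔ P
Truth table (U P | Expr1 Expr2):
  T T |   T     F   ← differ
  T F |   F     T   ← differ
  F T |   F     T   ← differ
  F F |   T     F   ← differ
Counterexample: U=T, P=T gives Expr1 = T but Expr2 = F, so the expressions are NOT logically equivalent.

No


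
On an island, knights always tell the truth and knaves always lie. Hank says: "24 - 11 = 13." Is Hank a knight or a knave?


Statement: "24 - 11 = 13."
Actual: 24 - 11 = 13
Claimed: 13
Statement is TRUE → Hank tells the truth → Knight

Knight


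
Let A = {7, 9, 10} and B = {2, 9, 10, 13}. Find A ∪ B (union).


A = {7, 9, 10}
B = {2, 9, 10, 13}
Operation: union
All elements combined: 2, 7, 9, 10, 13

{2, 7, 9, 10, 13}


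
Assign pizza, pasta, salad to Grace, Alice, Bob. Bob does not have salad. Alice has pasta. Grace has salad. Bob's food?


From clues:
  Alice → pasta
  Grace → salad
By elimination, Bob gets the remaining.

pizza


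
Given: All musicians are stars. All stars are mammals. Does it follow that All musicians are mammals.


Premise 1: All musicians are stars.
Premise 2: All stars are mammals.
Conclusion: All musicians are mammals.
Barbara syllogism (AAA-1): All A are B, All B are C → All A are C.
Middle term (stars) distributed in premise 2.

Valid


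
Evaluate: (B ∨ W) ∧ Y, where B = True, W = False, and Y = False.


B = True, W = False, Y = False
Step 1: B ∨ W = True OR False = True
Step 2: True ∧ Y = True AND False = False
OR is true when at least one operand is true; AND requires both.

False


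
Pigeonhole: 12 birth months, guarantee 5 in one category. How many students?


Pigeonhole: to guarantee k in one of n categories, need (k-1)×n + 1.
k = 5, n = 12
Minimum = (5-1) × 12 + 1 = 4 × 12 + 1

49


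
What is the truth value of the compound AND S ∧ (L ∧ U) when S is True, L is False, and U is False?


S = True, L = False, U = False
Step 1: L ∧ U = False AND False = False
Step 2: S ∧ False = True AND False = False
AND is true only when ALL operands are true.

False


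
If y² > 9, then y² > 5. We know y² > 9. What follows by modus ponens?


Modus ponens: P → Q, P ⊢ Q
P: y² > 9
Q: y² > 5
We have P → Q and P is true.
By modus ponens, Q must be true.

y² > 5


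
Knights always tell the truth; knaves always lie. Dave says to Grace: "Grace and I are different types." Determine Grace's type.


Dave says: "Grace and I are different types."
Case 1: Dave is a Knight (truth-teller)
  Statement is true → they ARE different → Grace is a Knave
Case 2: Dave is a Knave (liar)
  Statement is false → they are NOT different → Grace is a Knave
In both cases, Grace is a Knave.

Knave


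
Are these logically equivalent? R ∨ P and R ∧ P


Expression 1: R ∨ P
Expression 2: R ∧ P
Truth table (R P | Expr1 Expr2):
  T T |   T     T
  T F |   T     F   ← differ
  F T |   T     F   ← differ
  F F |   F     F
Counterexample: R=T, P=F gives Expr1 = T but Expr2 = F, so the expressions are NOT logically equivalent.

No


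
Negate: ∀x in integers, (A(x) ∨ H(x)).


Original: ∀x (A(x) ∨ H(x))
Rule: ¬∀→∃, ¬∃→∀, negate predicate.
Negation: ∃x (¬A(x) ∧ ¬H(x))

∃x (¬A(x) ∧ ¬H(x))


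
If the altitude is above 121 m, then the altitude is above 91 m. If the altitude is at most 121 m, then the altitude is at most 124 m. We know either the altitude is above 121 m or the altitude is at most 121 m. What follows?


Constructive dilemma: (P → Q) ∧ (R → S), P ∨ R ⊢ Q ∨ S
Premise 1: the altitude is above 121 m → the altitude is above 91 m
Premise 2: the altitude is at most 121 m → the altitude is at most 124 m
Premise 3: the altitude is above 121 m ∨ the altitude is at most 121 m
Case 1: Assuming the altitude is above 121 m, then by Premise 1, the altitude is above 91 m.
Case 2: Assuming the altitude is at most 121 m, then by Premise 2, the altitude is at most 124 m.
Since one of the altitude is above 121 m or the altitude is at most 121 m must hold, we get the altitude is above 91 m or the altitude is at most 124 m.

The altitude is above 91 m or the altitude is at most 124 m.


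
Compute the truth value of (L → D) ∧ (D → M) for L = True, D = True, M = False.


L = True, D = True, M = False
Step 1: L → D is false only when L=True and D=False. Result: True
Step 2: D → M is false only when D=True and M=False. Result: False
Step 3: True ∧ False = False

False
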